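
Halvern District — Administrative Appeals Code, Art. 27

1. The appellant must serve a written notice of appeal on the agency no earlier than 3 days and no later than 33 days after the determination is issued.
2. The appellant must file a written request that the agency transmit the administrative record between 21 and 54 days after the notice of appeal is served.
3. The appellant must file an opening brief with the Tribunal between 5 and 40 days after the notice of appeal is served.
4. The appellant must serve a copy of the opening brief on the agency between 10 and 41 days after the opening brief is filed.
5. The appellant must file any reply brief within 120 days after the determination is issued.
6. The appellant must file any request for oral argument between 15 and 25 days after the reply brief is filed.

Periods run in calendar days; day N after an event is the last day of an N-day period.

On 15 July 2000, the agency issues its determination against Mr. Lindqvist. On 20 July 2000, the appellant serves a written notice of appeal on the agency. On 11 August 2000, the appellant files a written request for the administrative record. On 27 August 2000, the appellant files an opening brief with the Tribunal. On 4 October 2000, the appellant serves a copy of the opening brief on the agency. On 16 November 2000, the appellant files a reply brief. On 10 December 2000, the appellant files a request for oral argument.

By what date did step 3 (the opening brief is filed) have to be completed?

29 August 2000

Step 3 runs from 20 July 2000, when the notice of appeal is served. The window is 5–40 days after 20 July 2000; it closes on 29 August 2000.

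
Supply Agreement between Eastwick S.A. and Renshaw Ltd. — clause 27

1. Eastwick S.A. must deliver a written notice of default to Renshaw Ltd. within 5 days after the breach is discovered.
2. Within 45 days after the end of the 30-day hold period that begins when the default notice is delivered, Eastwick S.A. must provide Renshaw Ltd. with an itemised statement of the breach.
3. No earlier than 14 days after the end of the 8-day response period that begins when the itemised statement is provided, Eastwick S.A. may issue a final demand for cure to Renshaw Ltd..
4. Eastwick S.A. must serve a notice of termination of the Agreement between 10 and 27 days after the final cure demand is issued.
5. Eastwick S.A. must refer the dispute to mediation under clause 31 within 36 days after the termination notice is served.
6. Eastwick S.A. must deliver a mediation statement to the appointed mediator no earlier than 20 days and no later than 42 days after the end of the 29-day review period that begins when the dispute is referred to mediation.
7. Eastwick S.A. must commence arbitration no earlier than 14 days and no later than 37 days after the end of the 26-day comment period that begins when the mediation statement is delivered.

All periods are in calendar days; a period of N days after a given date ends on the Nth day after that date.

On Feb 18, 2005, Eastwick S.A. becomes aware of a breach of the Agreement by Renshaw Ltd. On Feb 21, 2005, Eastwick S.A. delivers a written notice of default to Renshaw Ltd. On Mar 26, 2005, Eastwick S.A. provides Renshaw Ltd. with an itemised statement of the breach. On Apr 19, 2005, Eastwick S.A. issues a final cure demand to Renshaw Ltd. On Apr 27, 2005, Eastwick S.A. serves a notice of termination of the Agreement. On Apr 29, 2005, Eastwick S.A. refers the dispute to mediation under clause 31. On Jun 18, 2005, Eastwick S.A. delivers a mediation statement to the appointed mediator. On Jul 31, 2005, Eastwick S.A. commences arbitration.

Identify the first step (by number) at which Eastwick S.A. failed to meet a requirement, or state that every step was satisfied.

Step 4

Step 1 — counting 5 days from Feb 18, 2005 (when the breach is discovered) gives a deadline of Feb 23, 2005; done Feb 21, 2005 — timely.
Step 2 — counting 45 days from Mar 23, 2005 (end of the 30-day hold period, which began when the default notice is delivered on Feb 21, 2005) gives a deadline of May 7, 2005; Mar 26, 2005 is within that limit.
Step 3 — must wait 14 days from Apr 3, 2005 (end of the 8-day response period, which began when the itemised statement is provided on Mar 26, 2005), so not before Apr 17, 2005; done Apr 19, 2005 — permitted.
Step 4 — 10 and 27 days from Apr 19, 2005 (when the final cure demand is issued) are Apr 29, 2005 and May 16, 2005 respectively; Apr 27, 2005 is 2 days too early.
That is the first point of non-compliance.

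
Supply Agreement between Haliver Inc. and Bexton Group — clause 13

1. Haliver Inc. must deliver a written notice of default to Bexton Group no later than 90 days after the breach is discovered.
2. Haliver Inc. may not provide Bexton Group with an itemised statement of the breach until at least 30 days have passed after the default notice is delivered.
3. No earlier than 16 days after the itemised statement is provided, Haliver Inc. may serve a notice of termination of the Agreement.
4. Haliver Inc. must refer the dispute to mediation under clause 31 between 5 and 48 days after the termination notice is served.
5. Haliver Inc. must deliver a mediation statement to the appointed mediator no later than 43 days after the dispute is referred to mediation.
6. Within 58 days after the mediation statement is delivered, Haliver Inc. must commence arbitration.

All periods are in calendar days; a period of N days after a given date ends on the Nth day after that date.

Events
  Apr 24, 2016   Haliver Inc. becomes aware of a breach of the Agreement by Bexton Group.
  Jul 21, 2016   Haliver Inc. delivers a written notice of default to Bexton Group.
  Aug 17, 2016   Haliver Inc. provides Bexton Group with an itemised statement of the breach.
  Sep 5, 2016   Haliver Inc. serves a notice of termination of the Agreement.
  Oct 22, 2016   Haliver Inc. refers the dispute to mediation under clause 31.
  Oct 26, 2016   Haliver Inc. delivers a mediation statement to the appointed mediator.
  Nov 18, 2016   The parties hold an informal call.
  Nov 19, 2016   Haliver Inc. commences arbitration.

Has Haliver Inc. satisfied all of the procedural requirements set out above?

(1) due by Apr 24, 2016 + 90 days = Jul 23, 2016; done Jul 21, 2016 — timely.
(2) permitted from Jul 21, 2016 + 30 days = Aug 20, 2016 onward; done Aug 17, 2016 — 3 days too early.

No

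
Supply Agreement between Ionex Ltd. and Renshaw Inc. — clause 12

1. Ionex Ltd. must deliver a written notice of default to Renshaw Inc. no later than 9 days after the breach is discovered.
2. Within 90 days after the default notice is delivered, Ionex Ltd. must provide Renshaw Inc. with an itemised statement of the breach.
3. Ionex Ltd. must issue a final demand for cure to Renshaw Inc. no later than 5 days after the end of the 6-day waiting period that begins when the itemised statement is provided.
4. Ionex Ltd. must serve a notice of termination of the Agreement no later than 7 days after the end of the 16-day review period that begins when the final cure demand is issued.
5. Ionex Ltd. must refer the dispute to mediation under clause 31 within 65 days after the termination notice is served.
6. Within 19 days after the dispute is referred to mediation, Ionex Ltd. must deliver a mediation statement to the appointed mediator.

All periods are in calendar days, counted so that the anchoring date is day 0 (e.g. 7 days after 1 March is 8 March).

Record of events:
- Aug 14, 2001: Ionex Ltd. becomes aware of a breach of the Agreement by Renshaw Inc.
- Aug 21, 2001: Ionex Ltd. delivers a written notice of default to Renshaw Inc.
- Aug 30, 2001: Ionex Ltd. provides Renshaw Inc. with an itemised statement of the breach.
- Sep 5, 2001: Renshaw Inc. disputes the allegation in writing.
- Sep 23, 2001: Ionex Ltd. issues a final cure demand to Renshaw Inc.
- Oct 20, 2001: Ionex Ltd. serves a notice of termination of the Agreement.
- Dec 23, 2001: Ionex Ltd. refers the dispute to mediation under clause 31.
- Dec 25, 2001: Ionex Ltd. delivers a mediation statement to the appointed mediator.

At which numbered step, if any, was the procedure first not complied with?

Step 3

Step 1: 9 days after Aug 14, 2001 (when the breach is discovered) is Aug 23, 2001; done Aug 21, 2001 — timely.
Step 2: 90 days after Aug 21, 2001 (when the default notice is delivered) is Nov 19, 2001; done Aug 30, 2001 — timely.
Step 3: 5 days after Sep 5, 2001 (end of the 6-day waiting period, which began when the itemised statement is provided on Aug 30, 2001) is Sep 10, 2001; not done until Sep 23, 2001, 13 days after the deadline.
Later steps need not be reached.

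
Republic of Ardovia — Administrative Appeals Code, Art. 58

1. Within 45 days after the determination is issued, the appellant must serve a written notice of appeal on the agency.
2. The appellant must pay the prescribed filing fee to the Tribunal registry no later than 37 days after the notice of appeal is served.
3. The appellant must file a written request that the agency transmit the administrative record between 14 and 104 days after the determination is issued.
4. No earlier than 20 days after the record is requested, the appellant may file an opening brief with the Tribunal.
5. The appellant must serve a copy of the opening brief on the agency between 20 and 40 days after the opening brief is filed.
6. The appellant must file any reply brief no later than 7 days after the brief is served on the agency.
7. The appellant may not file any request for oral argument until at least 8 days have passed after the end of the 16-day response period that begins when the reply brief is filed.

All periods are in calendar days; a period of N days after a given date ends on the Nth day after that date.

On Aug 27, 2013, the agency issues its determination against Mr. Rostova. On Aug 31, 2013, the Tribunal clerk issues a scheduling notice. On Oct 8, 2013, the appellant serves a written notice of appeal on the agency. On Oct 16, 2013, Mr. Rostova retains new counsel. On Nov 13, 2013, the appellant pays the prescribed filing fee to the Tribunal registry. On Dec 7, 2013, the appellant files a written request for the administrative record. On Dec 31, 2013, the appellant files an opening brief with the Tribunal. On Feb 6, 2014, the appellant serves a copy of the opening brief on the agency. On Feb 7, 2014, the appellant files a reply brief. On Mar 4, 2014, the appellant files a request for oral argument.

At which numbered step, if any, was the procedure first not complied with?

None — every step was satisfied

(1) due by Aug 27, 2013 + 45 days = Oct 11, 2013; completed Oct 8, 2013, before the deadline.
(2) due by Oct 8, 2013 + 37 days = Nov 14, 2013; done Nov 13, 2013 — timely.
(3) the permitted window runs from Aug 27, 2013 + 14 = Sep 10, 2013 to Aug 27, 2013 + 104 = Dec 9, 2013; done Dec 7, 2013 — within the window.
(4) permitted from Dec 7, 2013 + 20 days = Dec 27, 2013 onward; done Dec 31, 2013 — permitted.
(5) the permitted window runs from Dec 31, 2013 + 20 = Jan 20, 2014 to Dec 31, 2013 + 40 = Feb 9, 2014; done Feb 6, 2014 — within the window.
(6) due by Feb 6, 2014 + 7 days = Feb 13, 2014; done Feb 7, 2014 — timely.
(7) permitted from Feb 23, 2014 + 8 days = Mar 3, 2014 onward; done Mar 4, 2014 — permitted.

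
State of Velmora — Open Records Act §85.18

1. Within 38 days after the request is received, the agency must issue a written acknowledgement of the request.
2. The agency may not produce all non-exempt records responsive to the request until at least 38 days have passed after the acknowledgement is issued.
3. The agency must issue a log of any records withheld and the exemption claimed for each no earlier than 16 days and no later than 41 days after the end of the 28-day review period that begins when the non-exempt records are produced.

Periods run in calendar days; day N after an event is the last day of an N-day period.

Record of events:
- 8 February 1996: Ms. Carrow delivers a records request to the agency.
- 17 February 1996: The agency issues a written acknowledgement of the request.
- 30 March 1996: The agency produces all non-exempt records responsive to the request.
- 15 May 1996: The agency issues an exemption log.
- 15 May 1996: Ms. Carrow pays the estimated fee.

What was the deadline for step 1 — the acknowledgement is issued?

17 March 1996

Step 1 runs from 8 February 1996, when the request is received. 38 days after 8 February 1996 is 17 March 1996.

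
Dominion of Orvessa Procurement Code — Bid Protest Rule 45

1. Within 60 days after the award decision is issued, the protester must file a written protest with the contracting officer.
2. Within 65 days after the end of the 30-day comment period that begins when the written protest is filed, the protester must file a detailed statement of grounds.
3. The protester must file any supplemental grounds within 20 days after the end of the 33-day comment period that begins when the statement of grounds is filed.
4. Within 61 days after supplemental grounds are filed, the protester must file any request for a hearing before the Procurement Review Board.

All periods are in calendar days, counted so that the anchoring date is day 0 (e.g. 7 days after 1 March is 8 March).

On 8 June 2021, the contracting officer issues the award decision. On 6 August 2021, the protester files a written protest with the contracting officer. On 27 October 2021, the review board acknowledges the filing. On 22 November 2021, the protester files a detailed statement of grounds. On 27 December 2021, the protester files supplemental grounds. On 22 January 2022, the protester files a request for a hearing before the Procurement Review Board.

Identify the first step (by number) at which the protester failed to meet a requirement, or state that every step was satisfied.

Step 2

Step 1 — counting 60 days from 8 June 2021 (when the award decision is issued) gives a deadline of 7 August 2021; completed 6 August 2021, before the deadline.
Step 2 — counting 65 days from 5 September 2021 (end of the 30-day comment period, which began when the written protest is filed on 6 August 2021) gives a deadline of 9 November 2021; done 22 November 2021 — 13 days late.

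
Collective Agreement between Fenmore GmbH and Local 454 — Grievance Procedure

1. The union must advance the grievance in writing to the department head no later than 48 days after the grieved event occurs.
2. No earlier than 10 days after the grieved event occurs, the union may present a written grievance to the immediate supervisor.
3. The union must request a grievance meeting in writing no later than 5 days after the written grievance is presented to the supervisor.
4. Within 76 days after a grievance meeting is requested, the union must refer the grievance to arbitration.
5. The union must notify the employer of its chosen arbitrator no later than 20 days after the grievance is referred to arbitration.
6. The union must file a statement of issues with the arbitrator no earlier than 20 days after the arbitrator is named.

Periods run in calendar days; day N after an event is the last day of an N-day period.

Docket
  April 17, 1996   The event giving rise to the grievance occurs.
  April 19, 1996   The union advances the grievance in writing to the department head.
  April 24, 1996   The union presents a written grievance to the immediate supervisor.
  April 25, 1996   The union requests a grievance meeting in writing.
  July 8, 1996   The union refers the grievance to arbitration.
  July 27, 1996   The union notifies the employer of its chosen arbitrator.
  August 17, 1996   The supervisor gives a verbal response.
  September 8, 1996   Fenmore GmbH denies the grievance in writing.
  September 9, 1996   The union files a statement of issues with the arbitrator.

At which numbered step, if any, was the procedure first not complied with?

Step 1 — counting 48 days from April 17, 1996 (when the grieved event occurs) gives a deadline of June 4, 1996; completed April 19, 1996, before the deadline.
Step 2 — must wait 10 days from April 17, 1996 (when the grieved event occurs), so not before April 27, 1996; April 24, 1996 is 3 days before the earliest permitted date.
Later steps need not be reached.

Step 2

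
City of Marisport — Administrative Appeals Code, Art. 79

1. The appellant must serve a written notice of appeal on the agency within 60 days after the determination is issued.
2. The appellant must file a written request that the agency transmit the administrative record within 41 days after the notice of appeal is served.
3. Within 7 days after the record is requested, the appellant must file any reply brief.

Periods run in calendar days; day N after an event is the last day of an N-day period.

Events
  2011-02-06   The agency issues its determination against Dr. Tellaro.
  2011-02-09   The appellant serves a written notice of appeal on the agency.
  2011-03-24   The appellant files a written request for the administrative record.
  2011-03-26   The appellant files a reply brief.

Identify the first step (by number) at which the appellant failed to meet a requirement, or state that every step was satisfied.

Step 2

(1) due by 2011-02-06 + 60 days = 2011-04-07; 2011-02-09 is within that limit.
(2) due by 2011-02-09 + 41 days = 2011-03-22; done 2011-03-24 — 2 days late.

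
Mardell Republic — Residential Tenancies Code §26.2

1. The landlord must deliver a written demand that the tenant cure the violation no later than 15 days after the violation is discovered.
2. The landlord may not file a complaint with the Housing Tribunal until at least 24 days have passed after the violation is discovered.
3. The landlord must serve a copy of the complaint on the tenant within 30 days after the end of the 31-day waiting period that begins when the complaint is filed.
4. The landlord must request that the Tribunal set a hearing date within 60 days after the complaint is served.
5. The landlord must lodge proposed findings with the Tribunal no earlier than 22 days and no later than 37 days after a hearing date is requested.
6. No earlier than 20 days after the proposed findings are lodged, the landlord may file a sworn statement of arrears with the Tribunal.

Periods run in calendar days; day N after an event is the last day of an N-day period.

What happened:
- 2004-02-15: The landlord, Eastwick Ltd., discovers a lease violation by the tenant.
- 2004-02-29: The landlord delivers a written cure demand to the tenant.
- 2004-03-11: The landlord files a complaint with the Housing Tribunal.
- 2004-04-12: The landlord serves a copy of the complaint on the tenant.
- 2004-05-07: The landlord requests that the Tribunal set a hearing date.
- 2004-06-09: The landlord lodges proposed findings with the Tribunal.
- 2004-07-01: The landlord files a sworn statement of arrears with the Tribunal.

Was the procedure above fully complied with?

Step 1 — counting 15 days from 2004-02-15 (when the violation is discovered) gives a deadline of 2004-03-01; 2004-02-29 is within that limit.
Step 2 — must wait 24 days from 2004-02-15 (when the violation is discovered), so not before 2004-03-10; done 2004-03-11, after the minimum wait.
Step 3 — counting 30 days from 2004-04-11 (end of the 31-day waiting period, which began when the complaint is filed on 2004-03-11) gives a deadline of 2004-05-11; completed 2004-04-12, before the deadline.
Step 4 — counting 60 days from 2004-04-12 (when the complaint is served) gives a deadline of 2004-06-11; completed 2004-05-07, before the deadline.
Step 5 — 22 and 37 days from 2004-05-07 (when a hearing date is requested) are 2004-05-29 and 2004-06-13 respectively; done 2004-06-09, which is between those dates.
Step 6 — must wait 20 days from 2004-06-09 (when the proposed findings are lodged), so not before 2004-06-29; 2004-07-01 is on or after that date.

Yes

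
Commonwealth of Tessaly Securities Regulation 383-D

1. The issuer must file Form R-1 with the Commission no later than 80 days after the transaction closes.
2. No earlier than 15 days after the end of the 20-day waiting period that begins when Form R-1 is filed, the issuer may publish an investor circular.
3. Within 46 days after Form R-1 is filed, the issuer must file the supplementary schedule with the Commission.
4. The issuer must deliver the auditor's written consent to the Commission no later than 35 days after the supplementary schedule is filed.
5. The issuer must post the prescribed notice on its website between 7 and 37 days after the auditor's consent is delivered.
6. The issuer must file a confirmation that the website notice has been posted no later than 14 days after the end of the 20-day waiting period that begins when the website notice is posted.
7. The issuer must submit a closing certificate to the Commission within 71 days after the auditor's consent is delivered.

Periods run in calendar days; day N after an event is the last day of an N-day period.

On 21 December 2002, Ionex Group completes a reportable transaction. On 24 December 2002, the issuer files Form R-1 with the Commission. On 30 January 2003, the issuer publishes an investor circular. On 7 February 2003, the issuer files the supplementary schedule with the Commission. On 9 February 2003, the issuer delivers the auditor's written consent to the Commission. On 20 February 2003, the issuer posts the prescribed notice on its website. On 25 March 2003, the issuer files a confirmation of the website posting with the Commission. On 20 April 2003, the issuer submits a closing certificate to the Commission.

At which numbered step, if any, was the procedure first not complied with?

None — every step was satisfied

Step 1 — counting 80 days from 21 December 2002 (when the transaction closes) gives a deadline of 11 March 2003; 24 December 2002 is within that limit.
Step 2 — must wait 15 days from 13 January 2003 (end of the 20-day waiting period, which began when Form R-1 is filed on 24 December 2002), so not before 28 January 2003; done 30 January 2003 — permitted.
Step 3 — counting 46 days from 24 December 2002 (when Form R-1 is filed) gives a deadline of 8 February 2003; completed 7 February 2003, before the deadline.
Step 4 — counting 35 days from 7 February 2003 (when the supplementary schedule is filed) gives a deadline of 14 March 2003; 9 February 2003 is within that limit.
Step 5 — 7 and 37 days from 9 February 2003 (when the auditor's consent is delivered) are 16 February 2003 and 18 March 2003 respectively; done 20 February 2003 — within the window.
Step 6 — counting 14 days from 12 March 2003 (end of the 20-day waiting period, which began when the website notice is posted on 20 February 2003) gives a deadline of 26 March 2003; done 25 March 2003 — timely.
Step 7 — counting 71 days from 9 February 2003 (when the auditor's consent is delivered) gives a deadline of 21 April 2003; 20 April 2003 is within that limit.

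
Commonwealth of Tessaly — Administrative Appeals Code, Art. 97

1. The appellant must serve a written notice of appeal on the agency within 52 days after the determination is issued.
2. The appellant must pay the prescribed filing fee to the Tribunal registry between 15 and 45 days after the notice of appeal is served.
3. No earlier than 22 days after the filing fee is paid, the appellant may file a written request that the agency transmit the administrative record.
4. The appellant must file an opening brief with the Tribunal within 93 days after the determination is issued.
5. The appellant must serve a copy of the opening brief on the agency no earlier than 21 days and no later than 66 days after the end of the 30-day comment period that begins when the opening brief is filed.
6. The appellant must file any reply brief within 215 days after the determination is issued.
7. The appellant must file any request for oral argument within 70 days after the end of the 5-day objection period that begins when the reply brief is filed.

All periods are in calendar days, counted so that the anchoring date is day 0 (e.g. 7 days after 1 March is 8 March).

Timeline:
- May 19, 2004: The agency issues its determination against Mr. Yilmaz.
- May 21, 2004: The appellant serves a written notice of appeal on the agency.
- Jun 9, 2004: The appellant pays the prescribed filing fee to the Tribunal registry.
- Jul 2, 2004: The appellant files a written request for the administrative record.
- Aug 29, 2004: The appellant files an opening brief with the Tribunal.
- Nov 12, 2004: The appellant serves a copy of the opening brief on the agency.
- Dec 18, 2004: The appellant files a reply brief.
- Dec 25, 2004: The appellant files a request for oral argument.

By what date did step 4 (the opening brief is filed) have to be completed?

Step 4 runs from May 19, 2004, when the determination is issued. 93 days after May 19, 2004 is Aug 20, 2004.

Aug 20, 2004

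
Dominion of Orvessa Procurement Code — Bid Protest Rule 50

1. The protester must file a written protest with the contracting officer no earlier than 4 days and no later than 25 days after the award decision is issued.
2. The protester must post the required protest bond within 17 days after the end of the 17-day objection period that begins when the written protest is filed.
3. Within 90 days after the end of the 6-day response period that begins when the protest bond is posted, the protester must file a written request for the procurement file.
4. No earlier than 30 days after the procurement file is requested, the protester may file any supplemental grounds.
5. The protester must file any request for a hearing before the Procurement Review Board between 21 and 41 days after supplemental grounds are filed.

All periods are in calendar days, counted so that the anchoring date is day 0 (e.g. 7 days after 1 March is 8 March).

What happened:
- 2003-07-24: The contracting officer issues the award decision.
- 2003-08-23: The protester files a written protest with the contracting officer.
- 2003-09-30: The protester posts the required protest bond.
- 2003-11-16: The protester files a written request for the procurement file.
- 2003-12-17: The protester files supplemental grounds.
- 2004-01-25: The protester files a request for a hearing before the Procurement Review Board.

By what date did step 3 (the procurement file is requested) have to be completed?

2004-01-04

The protest bond is posted on 2003-09-30; the 6-day response period therefore ends 2003-10-06, and step 3 runs from that date. 90 days after 2003-10-06 is 2004-01-04.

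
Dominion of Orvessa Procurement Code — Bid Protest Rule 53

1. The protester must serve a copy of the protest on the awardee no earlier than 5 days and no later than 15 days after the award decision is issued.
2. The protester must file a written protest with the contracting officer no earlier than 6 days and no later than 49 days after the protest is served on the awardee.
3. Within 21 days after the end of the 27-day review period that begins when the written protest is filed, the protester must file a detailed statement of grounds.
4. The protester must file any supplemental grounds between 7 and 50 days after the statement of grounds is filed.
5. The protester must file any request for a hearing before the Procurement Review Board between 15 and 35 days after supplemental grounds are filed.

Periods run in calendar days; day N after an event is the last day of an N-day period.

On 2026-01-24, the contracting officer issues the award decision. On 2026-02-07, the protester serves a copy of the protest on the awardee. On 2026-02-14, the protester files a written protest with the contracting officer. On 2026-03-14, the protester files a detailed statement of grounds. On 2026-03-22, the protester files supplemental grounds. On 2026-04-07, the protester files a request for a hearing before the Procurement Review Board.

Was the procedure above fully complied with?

Yes

Step 1 — 5 and 15 days from 2026-01-24 (when the award decision is issued) are 2026-01-29 and 2026-02-08 respectively; done 2026-02-07 — within the window.
Step 2 — 6 and 49 days from 2026-02-07 (when the protest is served on the awardee) are 2026-02-13 and 2026-03-28 respectively; done 2026-02-14, which is between those dates.
Step 3 — counting 21 days from 2026-03-13 (end of the 27-day review period, which began when the written protest is filed on 2026-02-14) gives a deadline of 2026-04-03; 2026-03-14 is within that limit.
Step 4 — 7 and 50 days from 2026-03-14 (when the statement of grounds is filed) are 2026-03-21 and 2026-05-03 respectively; 2026-03-22 falls inside that range.
Step 5 — 15 and 35 days from 2026-03-22 (when supplemental grounds are filed) are 2026-04-06 and 2026-04-26 respectively; done 2026-04-07 — within the window.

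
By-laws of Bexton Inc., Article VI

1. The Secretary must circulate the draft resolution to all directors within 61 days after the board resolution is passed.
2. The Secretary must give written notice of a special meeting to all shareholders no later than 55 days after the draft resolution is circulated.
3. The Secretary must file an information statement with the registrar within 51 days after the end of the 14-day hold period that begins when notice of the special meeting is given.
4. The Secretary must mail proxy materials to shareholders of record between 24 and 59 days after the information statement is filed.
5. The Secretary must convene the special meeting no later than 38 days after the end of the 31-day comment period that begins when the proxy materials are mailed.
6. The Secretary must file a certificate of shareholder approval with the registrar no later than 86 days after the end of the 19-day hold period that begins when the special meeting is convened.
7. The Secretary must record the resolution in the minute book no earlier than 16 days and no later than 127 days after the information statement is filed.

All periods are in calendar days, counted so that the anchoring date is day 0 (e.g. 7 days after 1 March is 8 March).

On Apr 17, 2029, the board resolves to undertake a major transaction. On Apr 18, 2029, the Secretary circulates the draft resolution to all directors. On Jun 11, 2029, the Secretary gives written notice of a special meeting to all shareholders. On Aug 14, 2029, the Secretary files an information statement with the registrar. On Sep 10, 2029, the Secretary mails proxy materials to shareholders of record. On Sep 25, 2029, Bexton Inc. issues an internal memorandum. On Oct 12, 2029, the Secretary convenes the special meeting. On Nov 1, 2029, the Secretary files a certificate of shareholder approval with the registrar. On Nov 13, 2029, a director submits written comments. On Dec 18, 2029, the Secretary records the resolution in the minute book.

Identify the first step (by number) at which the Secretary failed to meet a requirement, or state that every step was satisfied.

None — every step was satisfied

(1) due by Apr 17, 2029 + 61 days = Jun 17, 2029; done Apr 18, 2029 — timely.
(2) due by Apr 18, 2029 + 55 days = Jun 12, 2029; Jun 11, 2029 is within that limit.
(3) due by Jun 25, 2029 + 51 days = Aug 15, 2029; done Aug 14, 2029 — timely.
(4) the permitted window runs from Aug 14, 2029 + 24 = Sep 7, 2029 to Aug 14, 2029 + 59 = Oct 12, 2029; done Sep 10, 2029 — within the window.
(5) due by Oct 11, 2029 + 38 days = Nov 18, 2029; completed Oct 12, 2029, before the deadline.
(6) due by Oct 31, 2029 + 86 days = Jan 25, 2030; done Nov 1, 2029 — timely.
(7) the permitted window runs from Aug 14, 2029 + 16 = Aug 30, 2029 to Aug 14, 2029 + 127 = Dec 19, 2029; done Dec 18, 2029 — within the window.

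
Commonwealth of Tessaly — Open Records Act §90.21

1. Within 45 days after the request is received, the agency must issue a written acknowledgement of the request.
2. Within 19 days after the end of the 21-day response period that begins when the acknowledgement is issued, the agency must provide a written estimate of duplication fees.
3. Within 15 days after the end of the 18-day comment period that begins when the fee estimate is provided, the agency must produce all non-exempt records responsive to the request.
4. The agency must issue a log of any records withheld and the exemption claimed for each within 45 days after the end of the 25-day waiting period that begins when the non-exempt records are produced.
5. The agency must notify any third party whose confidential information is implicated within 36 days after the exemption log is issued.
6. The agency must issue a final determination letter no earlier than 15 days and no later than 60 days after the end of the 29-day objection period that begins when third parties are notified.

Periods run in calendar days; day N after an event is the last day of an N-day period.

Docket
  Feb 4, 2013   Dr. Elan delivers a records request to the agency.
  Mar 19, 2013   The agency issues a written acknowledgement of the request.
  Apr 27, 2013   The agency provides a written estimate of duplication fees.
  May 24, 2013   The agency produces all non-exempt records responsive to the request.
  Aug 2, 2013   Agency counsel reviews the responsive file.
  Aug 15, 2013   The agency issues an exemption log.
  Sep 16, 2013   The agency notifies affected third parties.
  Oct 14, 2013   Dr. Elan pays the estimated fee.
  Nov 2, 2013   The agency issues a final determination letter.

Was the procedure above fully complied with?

Step 1: 45 days after Feb 4, 2013 (when the request is received) is Mar 21, 2013; done Mar 19, 2013 — timely.
Step 2: 19 days after Apr 9, 2013 (end of the 21-day response period, which began when the acknowledgement is issued on Mar 19, 2013) is Apr 28, 2013; done Apr 27, 2013 — timely.
Step 3: 15 days after May 15, 2013 (end of the 18-day comment period, which began when the fee estimate is provided on Apr 27, 2013) is May 30, 2013; completed May 24, 2013, before the deadline.
Step 4: 45 days after Jun 18, 2013 (end of the 25-day waiting period, which began when the non-exempt records are produced on May 24, 2013) is Aug 2, 2013; done Aug 15, 2013 — 13 days late.
No need to go further; step 4 was not satisfied.

No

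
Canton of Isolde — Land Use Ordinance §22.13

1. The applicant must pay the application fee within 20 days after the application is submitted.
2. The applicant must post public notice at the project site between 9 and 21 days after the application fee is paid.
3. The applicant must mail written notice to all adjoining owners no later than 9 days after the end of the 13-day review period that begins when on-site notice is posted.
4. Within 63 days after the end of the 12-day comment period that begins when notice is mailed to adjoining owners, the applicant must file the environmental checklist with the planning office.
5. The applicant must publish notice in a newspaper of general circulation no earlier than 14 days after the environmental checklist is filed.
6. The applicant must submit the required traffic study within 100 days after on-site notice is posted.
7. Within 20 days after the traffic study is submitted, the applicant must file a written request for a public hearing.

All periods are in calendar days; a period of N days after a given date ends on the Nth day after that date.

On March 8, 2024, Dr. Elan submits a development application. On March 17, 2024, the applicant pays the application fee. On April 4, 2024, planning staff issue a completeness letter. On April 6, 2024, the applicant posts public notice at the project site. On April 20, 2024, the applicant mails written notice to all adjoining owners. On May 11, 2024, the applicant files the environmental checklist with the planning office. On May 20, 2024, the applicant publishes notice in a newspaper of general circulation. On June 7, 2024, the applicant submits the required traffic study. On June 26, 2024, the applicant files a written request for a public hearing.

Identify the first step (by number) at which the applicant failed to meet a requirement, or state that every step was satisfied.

Step 1 — counting 20 days from March 8, 2024 (when the application is submitted) gives a deadline of March 28, 2024; completed March 17, 2024, before the deadline.
Step 2 — 9 and 21 days from March 17, 2024 (when the application fee is paid) are March 26, 2024 and April 7, 2024 respectively; done April 6, 2024, which is between those dates.
Step 3 — counting 9 days from April 19, 2024 (end of the 13-day review period, which began when on-site notice is posted on April 6, 2024) gives a deadline of April 28, 2024; done April 20, 2024 — timely.
Step 4 — counting 63 days from May 2, 2024 (end of the 12-day comment period, which began when notice is mailed to adjoining owners on April 20, 2024) gives a deadline of July 4, 2024; completed May 11, 2024, before the deadline.
Step 5 — must wait 14 days from May 11, 2024 (when the environmental checklist is filed), so not before May 25, 2024; May 20, 2024 is 5 days before the earliest permitted date.

Step 5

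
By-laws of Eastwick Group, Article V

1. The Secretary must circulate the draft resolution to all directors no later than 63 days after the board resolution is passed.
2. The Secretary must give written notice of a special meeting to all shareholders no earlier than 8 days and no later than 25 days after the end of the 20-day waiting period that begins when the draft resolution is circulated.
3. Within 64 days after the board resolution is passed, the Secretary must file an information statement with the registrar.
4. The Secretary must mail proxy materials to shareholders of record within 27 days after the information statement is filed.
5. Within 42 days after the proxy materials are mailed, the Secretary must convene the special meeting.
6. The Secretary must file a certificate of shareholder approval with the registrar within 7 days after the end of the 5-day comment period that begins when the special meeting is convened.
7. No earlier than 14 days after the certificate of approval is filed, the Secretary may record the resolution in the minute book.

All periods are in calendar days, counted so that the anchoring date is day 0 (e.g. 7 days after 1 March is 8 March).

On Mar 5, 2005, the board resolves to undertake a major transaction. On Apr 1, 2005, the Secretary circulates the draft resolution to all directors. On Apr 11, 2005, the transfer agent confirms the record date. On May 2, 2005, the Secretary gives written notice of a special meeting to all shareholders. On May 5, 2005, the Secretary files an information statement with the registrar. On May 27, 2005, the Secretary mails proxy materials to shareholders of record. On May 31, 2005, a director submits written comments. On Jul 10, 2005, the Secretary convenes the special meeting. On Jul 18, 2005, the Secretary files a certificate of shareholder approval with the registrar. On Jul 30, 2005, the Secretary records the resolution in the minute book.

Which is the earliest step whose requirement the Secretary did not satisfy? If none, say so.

Step 1 — counting 63 days from Mar 5, 2005 (when the board resolution is passed) gives a deadline of May 7, 2005; Apr 1, 2005 is within that limit.
Step 2 — 8 and 25 days from Apr 21, 2005 (end of the 20-day waiting period, which began when the draft resolution is circulated on Apr 1, 2005) are Apr 29, 2005 and May 16, 2005 respectively; May 2, 2005 falls inside that range.
Step 3 — counting 64 days from Mar 5, 2005 (when the board resolution is passed) gives a deadline of May 8, 2005; done May 5, 2005 — timely.
Step 4 — counting 27 days from May 5, 2005 (when the information statement is filed) gives a deadline of Jun 1, 2005; May 27, 2005 is within that limit.
Step 5 — counting 42 days from May 27, 2005 (when the proxy materials are mailed) gives a deadline of Jul 8, 2005; not done until Jul 10, 2005, 2 days after the deadline.
No need to go further; step 5 was not satisfied.

Step 5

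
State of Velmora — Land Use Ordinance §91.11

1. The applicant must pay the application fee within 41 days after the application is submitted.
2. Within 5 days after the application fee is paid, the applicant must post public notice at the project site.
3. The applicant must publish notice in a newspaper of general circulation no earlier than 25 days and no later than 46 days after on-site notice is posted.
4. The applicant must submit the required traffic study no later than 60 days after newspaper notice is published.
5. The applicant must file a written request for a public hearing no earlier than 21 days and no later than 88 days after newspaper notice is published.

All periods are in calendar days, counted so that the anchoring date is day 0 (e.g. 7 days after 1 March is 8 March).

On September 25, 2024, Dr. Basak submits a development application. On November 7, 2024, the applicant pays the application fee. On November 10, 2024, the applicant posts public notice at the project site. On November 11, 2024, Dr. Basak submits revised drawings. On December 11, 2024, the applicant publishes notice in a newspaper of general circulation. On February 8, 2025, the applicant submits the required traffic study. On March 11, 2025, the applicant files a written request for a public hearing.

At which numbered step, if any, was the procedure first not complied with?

Step 1: 41 days after September 25, 2024 (when the application is submitted) is November 5, 2024; done November 7, 2024 — 2 days late.

Step 1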